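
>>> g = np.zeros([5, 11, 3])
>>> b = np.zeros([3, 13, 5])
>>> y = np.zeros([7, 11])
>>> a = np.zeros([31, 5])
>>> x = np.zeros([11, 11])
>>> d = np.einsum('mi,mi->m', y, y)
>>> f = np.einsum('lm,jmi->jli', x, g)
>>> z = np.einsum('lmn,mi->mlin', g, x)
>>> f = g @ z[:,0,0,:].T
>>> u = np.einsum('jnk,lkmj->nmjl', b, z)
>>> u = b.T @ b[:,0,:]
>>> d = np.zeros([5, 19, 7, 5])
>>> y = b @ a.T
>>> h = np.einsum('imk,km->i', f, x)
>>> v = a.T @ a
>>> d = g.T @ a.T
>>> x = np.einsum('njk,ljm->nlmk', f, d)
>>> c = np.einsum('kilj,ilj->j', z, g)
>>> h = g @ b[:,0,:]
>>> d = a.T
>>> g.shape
(5, 11, 3)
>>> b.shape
(3, 13, 5)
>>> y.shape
(3, 13, 31)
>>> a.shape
(31, 5)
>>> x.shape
(5, 3, 31, 11)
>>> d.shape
(5, 31)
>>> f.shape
(5, 11, 11)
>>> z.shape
(11, 5, 11, 3)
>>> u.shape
(5, 13, 5)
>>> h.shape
(5, 11, 5)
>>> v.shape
(5, 5)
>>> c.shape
(3,)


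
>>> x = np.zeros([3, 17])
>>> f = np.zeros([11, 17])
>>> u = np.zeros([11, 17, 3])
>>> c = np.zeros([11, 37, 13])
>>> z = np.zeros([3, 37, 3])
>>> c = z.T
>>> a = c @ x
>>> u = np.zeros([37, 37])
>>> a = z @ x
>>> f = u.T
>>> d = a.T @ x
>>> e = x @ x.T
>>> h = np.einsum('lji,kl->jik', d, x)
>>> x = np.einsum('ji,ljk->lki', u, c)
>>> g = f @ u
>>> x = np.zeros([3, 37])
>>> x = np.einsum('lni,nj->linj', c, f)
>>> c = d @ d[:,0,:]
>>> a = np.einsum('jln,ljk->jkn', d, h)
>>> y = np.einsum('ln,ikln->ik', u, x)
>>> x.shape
(3, 3, 37, 37)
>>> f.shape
(37, 37)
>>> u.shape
(37, 37)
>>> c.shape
(17, 37, 17)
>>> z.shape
(3, 37, 3)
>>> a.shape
(17, 3, 17)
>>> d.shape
(17, 37, 17)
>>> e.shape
(3, 3)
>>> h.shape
(37, 17, 3)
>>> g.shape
(37, 37)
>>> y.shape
(3, 3)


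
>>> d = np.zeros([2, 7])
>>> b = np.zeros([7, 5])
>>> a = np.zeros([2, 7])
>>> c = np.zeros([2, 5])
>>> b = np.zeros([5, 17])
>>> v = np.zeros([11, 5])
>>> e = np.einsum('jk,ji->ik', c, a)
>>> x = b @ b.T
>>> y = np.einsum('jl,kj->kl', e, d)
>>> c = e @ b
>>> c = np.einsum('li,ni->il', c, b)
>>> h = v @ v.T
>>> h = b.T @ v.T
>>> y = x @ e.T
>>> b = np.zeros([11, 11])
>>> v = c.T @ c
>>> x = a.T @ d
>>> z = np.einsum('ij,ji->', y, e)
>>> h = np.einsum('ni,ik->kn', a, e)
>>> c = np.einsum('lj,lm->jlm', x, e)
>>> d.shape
(2, 7)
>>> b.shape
(11, 11)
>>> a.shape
(2, 7)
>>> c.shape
(7, 7, 5)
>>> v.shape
(7, 7)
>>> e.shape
(7, 5)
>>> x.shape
(7, 7)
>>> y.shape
(5, 7)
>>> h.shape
(5, 2)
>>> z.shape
()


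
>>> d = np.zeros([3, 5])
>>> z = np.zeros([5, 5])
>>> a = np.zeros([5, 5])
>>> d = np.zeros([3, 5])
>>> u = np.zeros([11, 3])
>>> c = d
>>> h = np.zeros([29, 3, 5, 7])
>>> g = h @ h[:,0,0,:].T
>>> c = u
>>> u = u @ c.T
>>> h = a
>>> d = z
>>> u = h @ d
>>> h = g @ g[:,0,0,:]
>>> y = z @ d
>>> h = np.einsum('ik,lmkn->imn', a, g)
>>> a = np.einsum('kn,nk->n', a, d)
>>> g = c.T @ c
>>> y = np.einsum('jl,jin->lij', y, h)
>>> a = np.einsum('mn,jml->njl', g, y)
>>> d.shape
(5, 5)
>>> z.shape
(5, 5)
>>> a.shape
(3, 5, 5)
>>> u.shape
(5, 5)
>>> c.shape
(11, 3)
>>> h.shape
(5, 3, 29)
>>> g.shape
(3, 3)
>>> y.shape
(5, 3, 5)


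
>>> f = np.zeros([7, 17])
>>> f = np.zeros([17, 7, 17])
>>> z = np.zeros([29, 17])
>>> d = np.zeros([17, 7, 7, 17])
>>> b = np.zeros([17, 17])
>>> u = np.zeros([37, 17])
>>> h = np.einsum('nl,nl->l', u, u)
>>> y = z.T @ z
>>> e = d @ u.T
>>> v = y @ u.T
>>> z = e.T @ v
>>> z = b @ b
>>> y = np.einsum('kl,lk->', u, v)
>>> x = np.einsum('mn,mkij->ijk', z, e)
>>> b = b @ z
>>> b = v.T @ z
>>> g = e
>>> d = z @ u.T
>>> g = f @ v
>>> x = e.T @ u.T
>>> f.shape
(17, 7, 17)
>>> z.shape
(17, 17)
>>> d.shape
(17, 37)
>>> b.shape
(37, 17)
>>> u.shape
(37, 17)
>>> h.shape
(17,)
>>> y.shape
()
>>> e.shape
(17, 7, 7, 37)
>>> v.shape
(17, 37)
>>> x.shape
(37, 7, 7, 37)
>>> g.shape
(17, 7, 37)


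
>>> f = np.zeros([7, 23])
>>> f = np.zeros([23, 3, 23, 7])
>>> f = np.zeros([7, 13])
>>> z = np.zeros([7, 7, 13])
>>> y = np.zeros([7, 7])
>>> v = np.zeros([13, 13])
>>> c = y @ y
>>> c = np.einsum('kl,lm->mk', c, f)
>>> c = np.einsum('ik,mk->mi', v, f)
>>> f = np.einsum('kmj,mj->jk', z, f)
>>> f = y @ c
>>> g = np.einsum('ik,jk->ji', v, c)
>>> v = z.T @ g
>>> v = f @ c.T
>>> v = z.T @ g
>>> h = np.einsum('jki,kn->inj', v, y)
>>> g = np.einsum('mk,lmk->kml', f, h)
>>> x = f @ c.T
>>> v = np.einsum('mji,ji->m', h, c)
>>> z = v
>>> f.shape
(7, 13)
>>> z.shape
(13,)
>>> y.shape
(7, 7)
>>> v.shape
(13,)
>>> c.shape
(7, 13)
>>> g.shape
(13, 7, 13)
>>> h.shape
(13, 7, 13)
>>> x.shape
(7, 7)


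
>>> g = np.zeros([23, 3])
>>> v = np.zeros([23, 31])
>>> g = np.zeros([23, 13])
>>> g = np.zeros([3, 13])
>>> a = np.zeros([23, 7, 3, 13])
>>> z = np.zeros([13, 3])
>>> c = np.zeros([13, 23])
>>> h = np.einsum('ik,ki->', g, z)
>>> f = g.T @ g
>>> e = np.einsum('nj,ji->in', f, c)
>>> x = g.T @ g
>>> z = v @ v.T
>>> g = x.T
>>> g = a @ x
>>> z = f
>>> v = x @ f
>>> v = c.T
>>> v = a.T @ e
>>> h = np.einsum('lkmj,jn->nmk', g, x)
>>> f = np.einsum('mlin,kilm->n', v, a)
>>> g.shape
(23, 7, 3, 13)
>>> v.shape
(13, 3, 7, 13)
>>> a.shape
(23, 7, 3, 13)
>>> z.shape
(13, 13)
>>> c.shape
(13, 23)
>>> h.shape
(13, 3, 7)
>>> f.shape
(13,)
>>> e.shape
(23, 13)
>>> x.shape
(13, 13)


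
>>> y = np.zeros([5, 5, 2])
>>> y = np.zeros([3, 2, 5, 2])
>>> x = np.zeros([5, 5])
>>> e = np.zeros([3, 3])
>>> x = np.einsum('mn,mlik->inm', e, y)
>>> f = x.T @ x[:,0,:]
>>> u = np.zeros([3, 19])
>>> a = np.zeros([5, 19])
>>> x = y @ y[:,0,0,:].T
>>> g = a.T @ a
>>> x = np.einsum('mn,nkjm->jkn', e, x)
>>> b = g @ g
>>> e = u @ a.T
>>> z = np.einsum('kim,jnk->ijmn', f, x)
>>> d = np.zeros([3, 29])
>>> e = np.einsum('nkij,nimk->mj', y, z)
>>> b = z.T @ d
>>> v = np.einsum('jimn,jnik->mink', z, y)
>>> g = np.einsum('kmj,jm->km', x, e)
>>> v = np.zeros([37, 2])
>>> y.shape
(3, 2, 5, 2)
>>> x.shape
(5, 2, 3)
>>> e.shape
(3, 2)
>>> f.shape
(3, 3, 3)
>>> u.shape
(3, 19)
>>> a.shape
(5, 19)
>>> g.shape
(5, 2)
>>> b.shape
(2, 3, 5, 29)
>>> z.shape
(3, 5, 3, 2)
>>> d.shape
(3, 29)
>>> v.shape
(37, 2)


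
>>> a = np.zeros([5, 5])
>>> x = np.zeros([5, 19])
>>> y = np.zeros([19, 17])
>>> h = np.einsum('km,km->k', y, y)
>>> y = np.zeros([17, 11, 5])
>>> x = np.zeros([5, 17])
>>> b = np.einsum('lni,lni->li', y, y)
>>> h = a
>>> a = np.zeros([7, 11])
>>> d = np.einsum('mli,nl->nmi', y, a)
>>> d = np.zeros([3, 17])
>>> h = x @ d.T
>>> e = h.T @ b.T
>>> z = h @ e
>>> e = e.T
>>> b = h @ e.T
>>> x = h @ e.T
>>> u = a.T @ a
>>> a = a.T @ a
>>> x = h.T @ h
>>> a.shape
(11, 11)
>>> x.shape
(3, 3)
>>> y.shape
(17, 11, 5)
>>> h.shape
(5, 3)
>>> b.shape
(5, 17)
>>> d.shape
(3, 17)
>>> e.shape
(17, 3)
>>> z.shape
(5, 17)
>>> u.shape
(11, 11)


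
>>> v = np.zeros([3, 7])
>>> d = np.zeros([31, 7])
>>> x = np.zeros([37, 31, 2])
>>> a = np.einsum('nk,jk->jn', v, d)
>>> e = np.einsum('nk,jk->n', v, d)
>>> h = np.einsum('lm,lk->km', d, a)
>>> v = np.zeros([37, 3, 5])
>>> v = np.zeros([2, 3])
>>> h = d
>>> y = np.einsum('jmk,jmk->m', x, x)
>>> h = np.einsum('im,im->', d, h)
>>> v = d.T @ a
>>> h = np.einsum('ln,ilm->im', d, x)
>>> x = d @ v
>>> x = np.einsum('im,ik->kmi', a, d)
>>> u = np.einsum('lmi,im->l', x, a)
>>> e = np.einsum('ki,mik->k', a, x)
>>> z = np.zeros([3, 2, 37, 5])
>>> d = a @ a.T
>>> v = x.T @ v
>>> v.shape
(31, 3, 3)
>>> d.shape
(31, 31)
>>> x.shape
(7, 3, 31)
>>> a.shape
(31, 3)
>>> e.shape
(31,)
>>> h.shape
(37, 2)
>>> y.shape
(31,)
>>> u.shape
(7,)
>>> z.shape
(3, 2, 37, 5)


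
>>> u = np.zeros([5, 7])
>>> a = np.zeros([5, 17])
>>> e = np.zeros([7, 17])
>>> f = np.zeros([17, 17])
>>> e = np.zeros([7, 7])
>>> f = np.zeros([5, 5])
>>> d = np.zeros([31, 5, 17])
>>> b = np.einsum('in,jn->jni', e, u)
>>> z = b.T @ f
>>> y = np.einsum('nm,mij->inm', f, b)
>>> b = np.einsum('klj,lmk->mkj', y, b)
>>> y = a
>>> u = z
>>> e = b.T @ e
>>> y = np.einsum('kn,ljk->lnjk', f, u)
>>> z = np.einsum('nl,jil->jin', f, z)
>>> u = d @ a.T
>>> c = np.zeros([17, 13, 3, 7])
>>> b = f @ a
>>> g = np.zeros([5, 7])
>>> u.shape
(31, 5, 5)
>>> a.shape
(5, 17)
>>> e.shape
(5, 7, 7)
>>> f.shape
(5, 5)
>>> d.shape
(31, 5, 17)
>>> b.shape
(5, 17)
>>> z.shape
(7, 7, 5)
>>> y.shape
(7, 5, 7, 5)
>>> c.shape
(17, 13, 3, 7)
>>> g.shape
(5, 7)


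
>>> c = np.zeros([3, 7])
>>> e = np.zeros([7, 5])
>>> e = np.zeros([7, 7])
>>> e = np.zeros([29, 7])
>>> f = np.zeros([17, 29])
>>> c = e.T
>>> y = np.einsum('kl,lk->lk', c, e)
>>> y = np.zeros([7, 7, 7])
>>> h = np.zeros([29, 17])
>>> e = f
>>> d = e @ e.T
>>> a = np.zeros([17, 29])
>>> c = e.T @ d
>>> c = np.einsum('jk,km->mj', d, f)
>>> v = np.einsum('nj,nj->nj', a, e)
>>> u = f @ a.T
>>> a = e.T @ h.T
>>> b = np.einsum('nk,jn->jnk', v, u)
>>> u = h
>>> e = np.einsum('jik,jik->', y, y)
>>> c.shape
(29, 17)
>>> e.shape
()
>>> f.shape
(17, 29)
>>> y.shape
(7, 7, 7)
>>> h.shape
(29, 17)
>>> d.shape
(17, 17)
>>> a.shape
(29, 29)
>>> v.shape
(17, 29)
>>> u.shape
(29, 17)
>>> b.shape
(17, 17, 29)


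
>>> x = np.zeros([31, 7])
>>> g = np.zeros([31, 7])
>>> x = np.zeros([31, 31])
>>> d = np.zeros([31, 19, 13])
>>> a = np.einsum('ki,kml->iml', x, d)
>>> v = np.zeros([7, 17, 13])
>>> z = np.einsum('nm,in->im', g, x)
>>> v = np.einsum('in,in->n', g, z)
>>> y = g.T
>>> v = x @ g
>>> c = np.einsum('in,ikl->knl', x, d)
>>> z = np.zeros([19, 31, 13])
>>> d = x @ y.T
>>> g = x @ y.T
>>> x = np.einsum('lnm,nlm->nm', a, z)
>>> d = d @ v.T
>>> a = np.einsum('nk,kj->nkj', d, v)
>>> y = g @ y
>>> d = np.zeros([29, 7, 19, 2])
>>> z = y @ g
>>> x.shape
(19, 13)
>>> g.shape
(31, 7)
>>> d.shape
(29, 7, 19, 2)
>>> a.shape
(31, 31, 7)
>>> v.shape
(31, 7)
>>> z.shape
(31, 7)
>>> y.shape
(31, 31)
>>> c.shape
(19, 31, 13)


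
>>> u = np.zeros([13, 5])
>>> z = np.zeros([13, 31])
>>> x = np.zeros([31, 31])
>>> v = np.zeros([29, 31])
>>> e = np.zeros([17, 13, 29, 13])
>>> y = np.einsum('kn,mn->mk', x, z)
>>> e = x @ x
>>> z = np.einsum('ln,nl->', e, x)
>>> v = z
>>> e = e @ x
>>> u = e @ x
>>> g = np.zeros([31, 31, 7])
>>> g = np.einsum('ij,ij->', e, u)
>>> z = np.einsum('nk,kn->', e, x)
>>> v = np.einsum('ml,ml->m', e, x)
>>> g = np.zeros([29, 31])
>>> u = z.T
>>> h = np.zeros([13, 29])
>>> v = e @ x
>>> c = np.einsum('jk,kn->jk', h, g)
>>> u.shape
()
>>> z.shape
()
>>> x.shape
(31, 31)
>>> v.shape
(31, 31)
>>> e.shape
(31, 31)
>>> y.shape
(13, 31)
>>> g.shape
(29, 31)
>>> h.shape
(13, 29)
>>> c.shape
(13, 29)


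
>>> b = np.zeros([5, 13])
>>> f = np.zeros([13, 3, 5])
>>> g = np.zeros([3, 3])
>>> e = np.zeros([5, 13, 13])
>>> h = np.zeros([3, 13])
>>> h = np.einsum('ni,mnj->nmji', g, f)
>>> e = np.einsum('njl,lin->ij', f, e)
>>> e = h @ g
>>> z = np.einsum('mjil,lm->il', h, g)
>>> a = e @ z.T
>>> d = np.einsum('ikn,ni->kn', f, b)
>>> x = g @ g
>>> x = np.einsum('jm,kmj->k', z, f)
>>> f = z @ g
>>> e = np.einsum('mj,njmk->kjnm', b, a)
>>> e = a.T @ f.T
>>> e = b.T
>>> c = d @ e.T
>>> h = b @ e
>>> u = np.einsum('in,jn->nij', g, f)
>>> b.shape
(5, 13)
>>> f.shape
(5, 3)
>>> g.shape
(3, 3)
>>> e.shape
(13, 5)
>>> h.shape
(5, 5)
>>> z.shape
(5, 3)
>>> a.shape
(3, 13, 5, 5)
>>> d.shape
(3, 5)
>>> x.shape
(13,)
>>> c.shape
(3, 13)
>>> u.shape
(3, 3, 5)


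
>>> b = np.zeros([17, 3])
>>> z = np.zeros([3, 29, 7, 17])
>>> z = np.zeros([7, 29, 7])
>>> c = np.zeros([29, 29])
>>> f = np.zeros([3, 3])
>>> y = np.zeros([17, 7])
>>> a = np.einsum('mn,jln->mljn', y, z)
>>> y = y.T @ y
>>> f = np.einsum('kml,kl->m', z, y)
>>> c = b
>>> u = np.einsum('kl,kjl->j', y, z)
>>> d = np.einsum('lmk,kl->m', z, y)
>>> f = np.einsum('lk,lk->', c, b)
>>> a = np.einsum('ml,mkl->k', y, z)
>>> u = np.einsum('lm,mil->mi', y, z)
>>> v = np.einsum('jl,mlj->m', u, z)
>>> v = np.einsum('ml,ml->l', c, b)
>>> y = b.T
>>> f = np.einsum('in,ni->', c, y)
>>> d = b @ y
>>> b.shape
(17, 3)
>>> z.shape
(7, 29, 7)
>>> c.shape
(17, 3)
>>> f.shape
()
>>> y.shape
(3, 17)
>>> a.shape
(29,)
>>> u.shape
(7, 29)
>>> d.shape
(17, 17)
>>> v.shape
(3,)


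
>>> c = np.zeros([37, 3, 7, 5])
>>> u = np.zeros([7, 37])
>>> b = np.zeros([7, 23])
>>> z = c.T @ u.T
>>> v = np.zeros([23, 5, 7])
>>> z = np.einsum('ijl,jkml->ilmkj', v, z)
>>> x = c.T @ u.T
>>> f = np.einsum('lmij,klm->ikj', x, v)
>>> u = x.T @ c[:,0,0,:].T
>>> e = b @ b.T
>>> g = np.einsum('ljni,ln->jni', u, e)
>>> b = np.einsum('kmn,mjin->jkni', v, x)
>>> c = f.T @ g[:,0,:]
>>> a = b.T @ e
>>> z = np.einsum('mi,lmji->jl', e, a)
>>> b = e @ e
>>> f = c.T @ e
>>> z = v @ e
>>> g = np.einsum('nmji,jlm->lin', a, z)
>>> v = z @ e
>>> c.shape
(7, 23, 37)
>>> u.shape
(7, 3, 7, 37)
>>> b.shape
(7, 7)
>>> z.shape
(23, 5, 7)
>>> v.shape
(23, 5, 7)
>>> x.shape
(5, 7, 3, 7)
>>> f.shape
(37, 23, 7)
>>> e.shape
(7, 7)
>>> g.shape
(5, 7, 3)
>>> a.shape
(3, 7, 23, 7)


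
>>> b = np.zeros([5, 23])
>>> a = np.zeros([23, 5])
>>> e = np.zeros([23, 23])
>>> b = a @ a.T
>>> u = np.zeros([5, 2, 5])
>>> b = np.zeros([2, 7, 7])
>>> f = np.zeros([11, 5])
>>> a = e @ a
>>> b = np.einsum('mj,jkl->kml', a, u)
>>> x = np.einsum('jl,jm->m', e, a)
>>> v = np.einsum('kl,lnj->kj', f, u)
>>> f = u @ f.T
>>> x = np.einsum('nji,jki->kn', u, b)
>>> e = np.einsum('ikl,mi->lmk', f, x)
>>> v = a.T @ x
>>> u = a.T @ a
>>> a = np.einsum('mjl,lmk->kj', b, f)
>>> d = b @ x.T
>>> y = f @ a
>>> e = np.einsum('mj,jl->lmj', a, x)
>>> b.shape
(2, 23, 5)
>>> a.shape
(11, 23)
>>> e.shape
(5, 11, 23)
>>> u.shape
(5, 5)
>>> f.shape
(5, 2, 11)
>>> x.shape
(23, 5)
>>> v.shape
(5, 5)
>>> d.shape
(2, 23, 23)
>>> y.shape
(5, 2, 23)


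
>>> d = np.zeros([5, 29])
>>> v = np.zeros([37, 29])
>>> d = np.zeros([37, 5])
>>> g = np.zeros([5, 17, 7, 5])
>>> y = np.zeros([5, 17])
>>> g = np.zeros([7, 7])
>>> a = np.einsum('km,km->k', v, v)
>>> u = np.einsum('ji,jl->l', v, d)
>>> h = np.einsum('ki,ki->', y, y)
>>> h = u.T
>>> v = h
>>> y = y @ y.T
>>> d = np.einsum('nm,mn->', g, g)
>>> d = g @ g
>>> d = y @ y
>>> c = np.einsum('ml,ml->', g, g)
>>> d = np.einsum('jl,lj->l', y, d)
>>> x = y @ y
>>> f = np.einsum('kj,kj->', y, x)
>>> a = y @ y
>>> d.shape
(5,)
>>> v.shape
(5,)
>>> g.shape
(7, 7)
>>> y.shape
(5, 5)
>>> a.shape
(5, 5)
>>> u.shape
(5,)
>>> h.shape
(5,)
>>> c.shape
()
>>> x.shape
(5, 5)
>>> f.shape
()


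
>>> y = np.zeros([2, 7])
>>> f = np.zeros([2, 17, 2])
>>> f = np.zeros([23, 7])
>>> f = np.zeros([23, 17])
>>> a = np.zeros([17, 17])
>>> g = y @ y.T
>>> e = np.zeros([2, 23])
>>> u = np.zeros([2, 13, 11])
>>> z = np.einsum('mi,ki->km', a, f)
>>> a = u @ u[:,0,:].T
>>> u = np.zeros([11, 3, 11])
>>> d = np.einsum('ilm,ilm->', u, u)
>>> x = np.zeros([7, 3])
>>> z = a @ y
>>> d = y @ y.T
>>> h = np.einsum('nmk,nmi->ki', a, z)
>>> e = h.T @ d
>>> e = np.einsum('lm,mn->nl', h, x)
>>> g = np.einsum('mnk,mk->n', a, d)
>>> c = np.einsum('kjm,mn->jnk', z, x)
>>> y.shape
(2, 7)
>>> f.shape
(23, 17)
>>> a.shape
(2, 13, 2)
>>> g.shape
(13,)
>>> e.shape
(3, 2)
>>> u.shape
(11, 3, 11)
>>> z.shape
(2, 13, 7)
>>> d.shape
(2, 2)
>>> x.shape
(7, 3)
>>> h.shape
(2, 7)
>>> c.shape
(13, 3, 2)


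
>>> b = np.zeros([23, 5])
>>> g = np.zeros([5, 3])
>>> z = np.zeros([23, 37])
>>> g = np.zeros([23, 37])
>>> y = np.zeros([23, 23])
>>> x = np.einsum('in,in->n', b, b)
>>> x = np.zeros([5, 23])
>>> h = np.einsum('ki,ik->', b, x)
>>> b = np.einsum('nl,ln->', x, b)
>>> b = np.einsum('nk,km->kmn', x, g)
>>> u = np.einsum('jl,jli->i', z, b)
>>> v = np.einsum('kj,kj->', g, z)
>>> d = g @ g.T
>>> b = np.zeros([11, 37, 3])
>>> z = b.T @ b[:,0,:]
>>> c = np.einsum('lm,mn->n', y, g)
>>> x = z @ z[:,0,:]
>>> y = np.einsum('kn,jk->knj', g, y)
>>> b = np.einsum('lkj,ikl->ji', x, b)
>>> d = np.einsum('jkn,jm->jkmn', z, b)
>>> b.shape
(3, 11)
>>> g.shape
(23, 37)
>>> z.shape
(3, 37, 3)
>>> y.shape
(23, 37, 23)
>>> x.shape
(3, 37, 3)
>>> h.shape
()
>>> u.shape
(5,)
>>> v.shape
()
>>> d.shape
(3, 37, 11, 3)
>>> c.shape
(37,)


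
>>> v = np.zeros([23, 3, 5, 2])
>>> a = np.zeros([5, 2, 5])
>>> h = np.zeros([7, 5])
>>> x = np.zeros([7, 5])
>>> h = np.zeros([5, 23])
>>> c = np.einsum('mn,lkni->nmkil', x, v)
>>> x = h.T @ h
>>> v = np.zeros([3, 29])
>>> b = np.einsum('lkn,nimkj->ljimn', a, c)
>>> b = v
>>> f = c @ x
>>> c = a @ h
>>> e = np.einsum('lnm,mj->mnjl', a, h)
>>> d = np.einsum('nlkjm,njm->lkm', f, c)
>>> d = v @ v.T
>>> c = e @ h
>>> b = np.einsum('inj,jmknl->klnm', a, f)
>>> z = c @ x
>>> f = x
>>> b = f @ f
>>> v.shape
(3, 29)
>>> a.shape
(5, 2, 5)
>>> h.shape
(5, 23)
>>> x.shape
(23, 23)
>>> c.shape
(5, 2, 23, 23)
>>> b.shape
(23, 23)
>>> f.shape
(23, 23)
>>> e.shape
(5, 2, 23, 5)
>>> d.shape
(3, 3)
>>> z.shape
(5, 2, 23, 23)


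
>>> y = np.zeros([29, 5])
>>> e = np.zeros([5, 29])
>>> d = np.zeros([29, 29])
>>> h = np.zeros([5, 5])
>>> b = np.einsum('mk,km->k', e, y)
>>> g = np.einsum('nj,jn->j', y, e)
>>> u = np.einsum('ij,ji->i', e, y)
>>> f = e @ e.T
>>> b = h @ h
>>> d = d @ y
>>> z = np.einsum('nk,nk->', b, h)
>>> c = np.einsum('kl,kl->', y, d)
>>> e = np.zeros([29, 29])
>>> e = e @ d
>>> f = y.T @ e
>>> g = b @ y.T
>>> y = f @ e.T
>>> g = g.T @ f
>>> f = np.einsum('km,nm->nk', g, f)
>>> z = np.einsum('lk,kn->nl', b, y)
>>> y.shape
(5, 29)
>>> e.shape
(29, 5)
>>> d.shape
(29, 5)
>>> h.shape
(5, 5)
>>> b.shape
(5, 5)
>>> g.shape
(29, 5)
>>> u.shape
(5,)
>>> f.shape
(5, 29)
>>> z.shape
(29, 5)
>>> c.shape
()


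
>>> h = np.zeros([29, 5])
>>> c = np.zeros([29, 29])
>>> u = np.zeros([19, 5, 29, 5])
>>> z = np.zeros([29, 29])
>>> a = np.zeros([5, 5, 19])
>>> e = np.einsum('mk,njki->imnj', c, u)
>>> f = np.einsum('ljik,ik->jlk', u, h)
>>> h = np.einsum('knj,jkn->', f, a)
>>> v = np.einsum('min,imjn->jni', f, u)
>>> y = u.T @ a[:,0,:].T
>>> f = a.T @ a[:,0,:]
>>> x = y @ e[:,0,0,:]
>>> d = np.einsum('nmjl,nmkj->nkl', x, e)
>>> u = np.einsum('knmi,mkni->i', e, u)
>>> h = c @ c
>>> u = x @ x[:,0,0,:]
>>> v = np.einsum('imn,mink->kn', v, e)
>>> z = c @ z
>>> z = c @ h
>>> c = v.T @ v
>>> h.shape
(29, 29)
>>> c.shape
(19, 19)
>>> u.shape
(5, 29, 5, 5)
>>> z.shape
(29, 29)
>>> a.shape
(5, 5, 19)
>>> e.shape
(5, 29, 19, 5)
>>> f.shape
(19, 5, 19)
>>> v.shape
(5, 19)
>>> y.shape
(5, 29, 5, 5)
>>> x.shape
(5, 29, 5, 5)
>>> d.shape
(5, 19, 5)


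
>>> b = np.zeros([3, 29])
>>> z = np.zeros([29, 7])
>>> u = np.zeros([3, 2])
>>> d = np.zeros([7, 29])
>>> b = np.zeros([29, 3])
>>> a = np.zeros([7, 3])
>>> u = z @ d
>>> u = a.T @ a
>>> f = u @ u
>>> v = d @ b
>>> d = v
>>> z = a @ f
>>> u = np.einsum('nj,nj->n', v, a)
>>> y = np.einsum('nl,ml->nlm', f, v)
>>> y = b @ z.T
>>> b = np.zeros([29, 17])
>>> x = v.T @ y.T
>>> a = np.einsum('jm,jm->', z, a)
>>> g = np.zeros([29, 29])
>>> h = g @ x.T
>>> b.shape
(29, 17)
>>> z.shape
(7, 3)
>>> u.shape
(7,)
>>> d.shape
(7, 3)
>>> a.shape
()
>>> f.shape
(3, 3)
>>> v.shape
(7, 3)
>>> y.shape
(29, 7)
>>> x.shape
(3, 29)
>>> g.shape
(29, 29)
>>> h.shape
(29, 3)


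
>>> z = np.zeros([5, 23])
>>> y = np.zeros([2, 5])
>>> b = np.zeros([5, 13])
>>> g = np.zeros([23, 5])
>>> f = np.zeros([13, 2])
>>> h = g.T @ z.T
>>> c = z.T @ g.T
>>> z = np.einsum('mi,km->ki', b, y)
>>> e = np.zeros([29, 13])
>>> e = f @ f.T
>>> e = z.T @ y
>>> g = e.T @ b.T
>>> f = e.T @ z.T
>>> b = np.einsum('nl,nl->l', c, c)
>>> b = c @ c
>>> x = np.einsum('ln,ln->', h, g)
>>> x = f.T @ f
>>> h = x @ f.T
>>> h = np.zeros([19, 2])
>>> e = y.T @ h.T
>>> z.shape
(2, 13)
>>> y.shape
(2, 5)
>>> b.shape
(23, 23)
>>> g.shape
(5, 5)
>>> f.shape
(5, 2)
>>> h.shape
(19, 2)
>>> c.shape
(23, 23)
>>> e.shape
(5, 19)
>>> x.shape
(2, 2)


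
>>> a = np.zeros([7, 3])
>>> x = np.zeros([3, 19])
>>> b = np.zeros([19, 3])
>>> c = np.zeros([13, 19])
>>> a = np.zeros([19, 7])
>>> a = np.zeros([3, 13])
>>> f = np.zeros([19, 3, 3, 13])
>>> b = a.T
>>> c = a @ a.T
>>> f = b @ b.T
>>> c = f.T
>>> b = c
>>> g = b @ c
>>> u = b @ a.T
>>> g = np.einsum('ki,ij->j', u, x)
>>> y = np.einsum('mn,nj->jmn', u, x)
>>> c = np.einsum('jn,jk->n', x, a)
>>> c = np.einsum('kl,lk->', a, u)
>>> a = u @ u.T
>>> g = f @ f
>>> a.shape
(13, 13)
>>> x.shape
(3, 19)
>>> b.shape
(13, 13)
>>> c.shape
()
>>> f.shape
(13, 13)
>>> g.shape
(13, 13)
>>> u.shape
(13, 3)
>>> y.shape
(19, 13, 3)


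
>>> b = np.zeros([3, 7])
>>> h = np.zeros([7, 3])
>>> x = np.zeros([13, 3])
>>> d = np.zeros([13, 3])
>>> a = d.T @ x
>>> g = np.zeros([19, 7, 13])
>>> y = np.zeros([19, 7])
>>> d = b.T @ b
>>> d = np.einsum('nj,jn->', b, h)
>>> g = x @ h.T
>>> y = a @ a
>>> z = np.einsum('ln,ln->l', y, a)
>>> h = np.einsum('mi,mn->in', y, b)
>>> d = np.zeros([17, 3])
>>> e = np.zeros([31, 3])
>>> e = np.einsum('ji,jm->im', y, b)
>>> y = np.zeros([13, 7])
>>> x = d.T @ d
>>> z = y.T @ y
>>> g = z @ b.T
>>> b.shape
(3, 7)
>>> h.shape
(3, 7)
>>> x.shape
(3, 3)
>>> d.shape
(17, 3)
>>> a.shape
(3, 3)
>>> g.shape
(7, 3)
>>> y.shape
(13, 7)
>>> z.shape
(7, 7)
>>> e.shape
(3, 7)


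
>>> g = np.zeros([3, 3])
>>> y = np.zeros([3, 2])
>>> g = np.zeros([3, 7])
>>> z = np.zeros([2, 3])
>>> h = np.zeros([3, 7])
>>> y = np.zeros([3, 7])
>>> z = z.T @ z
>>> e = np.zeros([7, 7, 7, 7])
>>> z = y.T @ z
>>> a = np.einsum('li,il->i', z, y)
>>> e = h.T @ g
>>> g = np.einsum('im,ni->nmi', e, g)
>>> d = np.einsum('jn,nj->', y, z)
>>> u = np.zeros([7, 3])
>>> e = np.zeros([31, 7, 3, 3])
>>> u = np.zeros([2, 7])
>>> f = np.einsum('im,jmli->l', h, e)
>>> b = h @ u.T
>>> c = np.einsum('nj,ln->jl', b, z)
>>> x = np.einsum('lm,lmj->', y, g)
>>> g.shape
(3, 7, 7)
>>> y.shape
(3, 7)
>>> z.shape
(7, 3)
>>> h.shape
(3, 7)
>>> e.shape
(31, 7, 3, 3)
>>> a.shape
(3,)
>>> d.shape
()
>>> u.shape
(2, 7)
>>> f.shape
(3,)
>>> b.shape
(3, 2)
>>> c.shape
(2, 7)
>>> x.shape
()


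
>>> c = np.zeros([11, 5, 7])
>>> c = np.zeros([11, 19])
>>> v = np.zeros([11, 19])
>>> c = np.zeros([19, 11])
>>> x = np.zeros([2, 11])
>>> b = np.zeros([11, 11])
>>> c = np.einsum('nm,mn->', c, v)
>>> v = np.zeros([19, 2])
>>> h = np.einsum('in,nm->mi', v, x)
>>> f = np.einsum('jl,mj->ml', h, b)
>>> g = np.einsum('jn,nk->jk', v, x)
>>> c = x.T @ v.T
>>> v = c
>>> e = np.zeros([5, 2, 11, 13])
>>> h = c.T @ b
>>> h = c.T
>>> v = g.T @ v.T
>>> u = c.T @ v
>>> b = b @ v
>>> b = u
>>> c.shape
(11, 19)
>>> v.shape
(11, 11)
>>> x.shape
(2, 11)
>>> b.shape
(19, 11)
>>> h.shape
(19, 11)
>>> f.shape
(11, 19)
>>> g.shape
(19, 11)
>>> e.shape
(5, 2, 11, 13)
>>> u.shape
(19, 11)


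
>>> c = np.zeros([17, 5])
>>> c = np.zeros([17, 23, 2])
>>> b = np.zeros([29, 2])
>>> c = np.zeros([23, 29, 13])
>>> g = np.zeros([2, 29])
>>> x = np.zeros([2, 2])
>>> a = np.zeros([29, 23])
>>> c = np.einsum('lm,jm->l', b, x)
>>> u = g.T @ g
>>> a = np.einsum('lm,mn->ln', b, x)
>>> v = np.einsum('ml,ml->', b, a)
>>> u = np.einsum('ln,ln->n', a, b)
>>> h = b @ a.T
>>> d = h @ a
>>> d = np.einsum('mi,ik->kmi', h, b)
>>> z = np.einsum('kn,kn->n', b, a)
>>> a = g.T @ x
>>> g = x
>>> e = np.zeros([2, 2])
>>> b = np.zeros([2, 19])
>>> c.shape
(29,)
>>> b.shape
(2, 19)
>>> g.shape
(2, 2)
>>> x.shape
(2, 2)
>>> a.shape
(29, 2)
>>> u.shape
(2,)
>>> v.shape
()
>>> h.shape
(29, 29)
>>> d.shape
(2, 29, 29)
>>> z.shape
(2,)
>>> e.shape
(2, 2)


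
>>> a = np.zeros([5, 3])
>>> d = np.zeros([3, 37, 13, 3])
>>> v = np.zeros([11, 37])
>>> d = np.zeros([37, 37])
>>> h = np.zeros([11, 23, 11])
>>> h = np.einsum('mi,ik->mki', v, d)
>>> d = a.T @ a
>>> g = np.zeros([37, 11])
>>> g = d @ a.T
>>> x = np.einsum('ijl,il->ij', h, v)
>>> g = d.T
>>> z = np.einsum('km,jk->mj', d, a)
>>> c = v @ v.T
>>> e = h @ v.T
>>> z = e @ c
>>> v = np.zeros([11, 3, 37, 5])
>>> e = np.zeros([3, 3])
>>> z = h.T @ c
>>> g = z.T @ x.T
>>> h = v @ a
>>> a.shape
(5, 3)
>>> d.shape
(3, 3)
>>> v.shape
(11, 3, 37, 5)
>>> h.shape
(11, 3, 37, 3)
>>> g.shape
(11, 37, 11)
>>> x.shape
(11, 37)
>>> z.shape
(37, 37, 11)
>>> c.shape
(11, 11)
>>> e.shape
(3, 3)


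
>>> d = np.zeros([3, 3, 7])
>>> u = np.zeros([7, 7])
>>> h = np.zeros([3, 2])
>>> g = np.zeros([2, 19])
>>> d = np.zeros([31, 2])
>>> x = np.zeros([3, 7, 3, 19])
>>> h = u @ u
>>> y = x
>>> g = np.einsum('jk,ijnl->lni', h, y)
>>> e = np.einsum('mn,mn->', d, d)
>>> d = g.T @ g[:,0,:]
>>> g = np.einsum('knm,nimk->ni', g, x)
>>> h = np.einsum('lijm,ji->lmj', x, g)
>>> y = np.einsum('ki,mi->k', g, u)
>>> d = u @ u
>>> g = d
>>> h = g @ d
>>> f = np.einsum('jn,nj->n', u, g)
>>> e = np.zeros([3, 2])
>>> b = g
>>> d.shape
(7, 7)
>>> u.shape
(7, 7)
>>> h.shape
(7, 7)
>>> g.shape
(7, 7)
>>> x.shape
(3, 7, 3, 19)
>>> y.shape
(3,)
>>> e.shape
(3, 2)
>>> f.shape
(7,)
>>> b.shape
(7, 7)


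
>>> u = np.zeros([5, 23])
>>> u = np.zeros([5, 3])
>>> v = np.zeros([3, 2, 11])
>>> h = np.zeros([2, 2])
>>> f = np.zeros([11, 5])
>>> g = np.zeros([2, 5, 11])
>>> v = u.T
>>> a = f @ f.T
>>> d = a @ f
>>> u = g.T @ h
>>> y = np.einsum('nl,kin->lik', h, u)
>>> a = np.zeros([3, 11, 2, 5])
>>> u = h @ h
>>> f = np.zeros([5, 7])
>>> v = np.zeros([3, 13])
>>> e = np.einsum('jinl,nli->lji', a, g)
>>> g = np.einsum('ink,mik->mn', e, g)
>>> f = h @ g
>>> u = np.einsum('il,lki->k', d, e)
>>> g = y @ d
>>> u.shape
(3,)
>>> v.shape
(3, 13)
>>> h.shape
(2, 2)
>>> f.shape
(2, 3)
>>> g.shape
(2, 5, 5)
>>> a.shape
(3, 11, 2, 5)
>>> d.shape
(11, 5)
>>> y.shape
(2, 5, 11)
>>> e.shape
(5, 3, 11)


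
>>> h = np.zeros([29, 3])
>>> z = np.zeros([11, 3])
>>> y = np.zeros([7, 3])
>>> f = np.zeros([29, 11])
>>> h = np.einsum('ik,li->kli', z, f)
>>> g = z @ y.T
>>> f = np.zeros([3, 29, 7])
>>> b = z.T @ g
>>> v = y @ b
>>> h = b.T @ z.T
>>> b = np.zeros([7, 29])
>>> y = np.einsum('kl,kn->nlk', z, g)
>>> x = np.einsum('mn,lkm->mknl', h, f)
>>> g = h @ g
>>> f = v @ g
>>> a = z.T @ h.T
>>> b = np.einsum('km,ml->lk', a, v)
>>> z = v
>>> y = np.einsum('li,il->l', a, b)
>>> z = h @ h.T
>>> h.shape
(7, 11)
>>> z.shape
(7, 7)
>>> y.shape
(3,)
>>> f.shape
(7, 7)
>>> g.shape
(7, 7)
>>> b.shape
(7, 3)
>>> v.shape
(7, 7)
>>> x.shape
(7, 29, 11, 3)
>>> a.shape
(3, 7)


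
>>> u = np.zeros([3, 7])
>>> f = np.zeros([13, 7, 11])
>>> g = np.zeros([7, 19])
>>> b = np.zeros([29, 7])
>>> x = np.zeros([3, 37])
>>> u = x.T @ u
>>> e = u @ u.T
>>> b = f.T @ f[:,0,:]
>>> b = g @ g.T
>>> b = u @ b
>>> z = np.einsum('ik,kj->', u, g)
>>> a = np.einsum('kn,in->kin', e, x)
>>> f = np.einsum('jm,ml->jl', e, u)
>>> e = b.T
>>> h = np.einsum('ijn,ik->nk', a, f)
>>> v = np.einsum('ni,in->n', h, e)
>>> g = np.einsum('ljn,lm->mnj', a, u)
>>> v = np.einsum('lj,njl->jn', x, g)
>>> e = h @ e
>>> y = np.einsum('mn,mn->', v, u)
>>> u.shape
(37, 7)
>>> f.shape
(37, 7)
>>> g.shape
(7, 37, 3)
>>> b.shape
(37, 7)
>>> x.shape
(3, 37)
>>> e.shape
(37, 37)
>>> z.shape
()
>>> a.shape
(37, 3, 37)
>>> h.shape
(37, 7)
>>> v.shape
(37, 7)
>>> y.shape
()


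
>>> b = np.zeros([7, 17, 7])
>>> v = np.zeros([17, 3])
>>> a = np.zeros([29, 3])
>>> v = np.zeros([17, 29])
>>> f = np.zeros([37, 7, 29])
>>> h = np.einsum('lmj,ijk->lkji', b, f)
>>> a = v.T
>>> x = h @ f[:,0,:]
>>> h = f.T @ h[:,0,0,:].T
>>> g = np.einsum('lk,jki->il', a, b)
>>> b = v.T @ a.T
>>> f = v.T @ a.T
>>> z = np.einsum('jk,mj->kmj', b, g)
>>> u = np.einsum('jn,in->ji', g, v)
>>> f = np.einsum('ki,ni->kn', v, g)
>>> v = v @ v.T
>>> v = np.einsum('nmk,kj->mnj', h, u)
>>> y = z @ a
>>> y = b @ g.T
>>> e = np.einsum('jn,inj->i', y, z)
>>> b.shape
(29, 29)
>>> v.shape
(7, 29, 17)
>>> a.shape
(29, 17)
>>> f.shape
(17, 7)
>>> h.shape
(29, 7, 7)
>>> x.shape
(7, 29, 7, 29)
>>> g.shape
(7, 29)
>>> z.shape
(29, 7, 29)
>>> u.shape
(7, 17)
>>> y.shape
(29, 7)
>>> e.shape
(29,)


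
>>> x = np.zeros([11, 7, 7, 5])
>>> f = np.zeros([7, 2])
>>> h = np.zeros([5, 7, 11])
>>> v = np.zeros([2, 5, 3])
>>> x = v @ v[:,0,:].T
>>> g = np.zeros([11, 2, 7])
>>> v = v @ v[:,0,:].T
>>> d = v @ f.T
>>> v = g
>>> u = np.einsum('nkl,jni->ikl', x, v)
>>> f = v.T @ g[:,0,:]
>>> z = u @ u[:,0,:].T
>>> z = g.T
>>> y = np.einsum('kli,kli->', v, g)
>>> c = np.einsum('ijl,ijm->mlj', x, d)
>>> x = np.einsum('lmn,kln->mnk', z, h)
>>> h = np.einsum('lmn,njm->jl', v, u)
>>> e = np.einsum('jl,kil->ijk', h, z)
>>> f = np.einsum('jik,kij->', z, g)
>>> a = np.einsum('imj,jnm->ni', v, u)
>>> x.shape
(2, 11, 5)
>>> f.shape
()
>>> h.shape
(5, 11)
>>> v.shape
(11, 2, 7)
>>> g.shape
(11, 2, 7)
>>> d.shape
(2, 5, 7)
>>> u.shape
(7, 5, 2)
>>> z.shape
(7, 2, 11)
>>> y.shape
()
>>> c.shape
(7, 2, 5)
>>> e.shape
(2, 5, 7)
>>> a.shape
(5, 11)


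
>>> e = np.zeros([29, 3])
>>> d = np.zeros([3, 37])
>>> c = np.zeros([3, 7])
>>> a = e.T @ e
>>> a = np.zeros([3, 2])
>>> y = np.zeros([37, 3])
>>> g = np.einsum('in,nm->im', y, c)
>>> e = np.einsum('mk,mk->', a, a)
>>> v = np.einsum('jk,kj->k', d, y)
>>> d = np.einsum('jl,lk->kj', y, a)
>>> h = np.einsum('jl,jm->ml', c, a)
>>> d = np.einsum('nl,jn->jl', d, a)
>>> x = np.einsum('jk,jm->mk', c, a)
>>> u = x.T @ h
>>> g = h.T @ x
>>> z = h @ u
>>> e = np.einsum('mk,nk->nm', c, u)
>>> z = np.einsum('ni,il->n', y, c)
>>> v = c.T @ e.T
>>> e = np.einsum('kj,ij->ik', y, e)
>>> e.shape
(7, 37)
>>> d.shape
(3, 37)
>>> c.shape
(3, 7)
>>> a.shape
(3, 2)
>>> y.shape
(37, 3)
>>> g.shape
(7, 7)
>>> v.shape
(7, 7)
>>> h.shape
(2, 7)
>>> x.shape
(2, 7)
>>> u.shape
(7, 7)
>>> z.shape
(37,)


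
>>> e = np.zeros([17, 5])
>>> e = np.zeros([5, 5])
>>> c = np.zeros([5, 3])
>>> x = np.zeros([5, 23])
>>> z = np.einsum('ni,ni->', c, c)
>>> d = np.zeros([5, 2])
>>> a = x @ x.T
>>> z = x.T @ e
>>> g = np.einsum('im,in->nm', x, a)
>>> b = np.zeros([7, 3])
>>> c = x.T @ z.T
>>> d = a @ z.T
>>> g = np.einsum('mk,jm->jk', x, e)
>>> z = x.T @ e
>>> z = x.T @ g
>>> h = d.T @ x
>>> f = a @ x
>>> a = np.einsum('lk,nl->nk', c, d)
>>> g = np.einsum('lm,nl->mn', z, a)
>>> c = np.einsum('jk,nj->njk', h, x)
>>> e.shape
(5, 5)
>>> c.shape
(5, 23, 23)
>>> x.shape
(5, 23)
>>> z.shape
(23, 23)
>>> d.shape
(5, 23)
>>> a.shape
(5, 23)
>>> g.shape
(23, 5)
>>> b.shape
(7, 3)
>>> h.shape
(23, 23)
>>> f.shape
(5, 23)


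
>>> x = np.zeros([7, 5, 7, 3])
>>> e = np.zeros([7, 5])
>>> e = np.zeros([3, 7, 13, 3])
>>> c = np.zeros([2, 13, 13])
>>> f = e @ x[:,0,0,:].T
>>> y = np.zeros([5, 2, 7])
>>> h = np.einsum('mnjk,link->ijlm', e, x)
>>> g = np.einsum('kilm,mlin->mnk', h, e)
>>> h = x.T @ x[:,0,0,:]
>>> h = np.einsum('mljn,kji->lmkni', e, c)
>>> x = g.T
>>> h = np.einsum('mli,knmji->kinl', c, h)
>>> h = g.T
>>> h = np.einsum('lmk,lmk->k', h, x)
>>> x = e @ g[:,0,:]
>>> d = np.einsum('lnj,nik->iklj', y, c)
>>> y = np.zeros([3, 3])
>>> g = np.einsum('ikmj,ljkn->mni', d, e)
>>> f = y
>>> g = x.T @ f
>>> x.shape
(3, 7, 13, 5)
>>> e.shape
(3, 7, 13, 3)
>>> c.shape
(2, 13, 13)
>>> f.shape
(3, 3)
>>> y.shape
(3, 3)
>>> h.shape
(3,)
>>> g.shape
(5, 13, 7, 3)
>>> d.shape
(13, 13, 5, 7)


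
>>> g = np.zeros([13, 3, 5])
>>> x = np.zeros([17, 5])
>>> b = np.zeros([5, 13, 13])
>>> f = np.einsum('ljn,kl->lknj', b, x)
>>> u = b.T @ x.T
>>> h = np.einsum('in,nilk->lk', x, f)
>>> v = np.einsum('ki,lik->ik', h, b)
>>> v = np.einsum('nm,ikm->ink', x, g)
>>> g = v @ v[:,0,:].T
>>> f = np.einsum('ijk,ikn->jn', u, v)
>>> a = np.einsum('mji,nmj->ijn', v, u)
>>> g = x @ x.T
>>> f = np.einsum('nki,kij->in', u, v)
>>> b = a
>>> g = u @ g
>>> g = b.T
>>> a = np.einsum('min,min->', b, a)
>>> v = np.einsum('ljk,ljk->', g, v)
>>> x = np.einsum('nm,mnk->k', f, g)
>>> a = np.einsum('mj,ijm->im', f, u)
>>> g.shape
(13, 17, 3)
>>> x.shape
(3,)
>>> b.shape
(3, 17, 13)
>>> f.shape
(17, 13)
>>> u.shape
(13, 13, 17)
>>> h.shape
(13, 13)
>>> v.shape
()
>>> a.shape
(13, 17)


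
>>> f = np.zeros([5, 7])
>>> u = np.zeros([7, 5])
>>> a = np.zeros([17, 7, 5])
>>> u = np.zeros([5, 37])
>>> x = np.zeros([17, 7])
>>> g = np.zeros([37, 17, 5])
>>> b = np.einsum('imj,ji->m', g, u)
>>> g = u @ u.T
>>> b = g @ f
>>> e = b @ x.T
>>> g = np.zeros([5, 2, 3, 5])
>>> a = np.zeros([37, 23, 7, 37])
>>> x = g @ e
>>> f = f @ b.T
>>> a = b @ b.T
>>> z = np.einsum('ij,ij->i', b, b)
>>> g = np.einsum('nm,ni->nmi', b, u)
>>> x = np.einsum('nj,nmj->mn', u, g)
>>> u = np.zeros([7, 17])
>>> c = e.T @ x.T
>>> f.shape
(5, 5)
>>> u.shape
(7, 17)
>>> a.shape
(5, 5)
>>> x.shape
(7, 5)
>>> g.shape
(5, 7, 37)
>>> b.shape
(5, 7)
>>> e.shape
(5, 17)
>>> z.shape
(5,)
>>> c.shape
(17, 7)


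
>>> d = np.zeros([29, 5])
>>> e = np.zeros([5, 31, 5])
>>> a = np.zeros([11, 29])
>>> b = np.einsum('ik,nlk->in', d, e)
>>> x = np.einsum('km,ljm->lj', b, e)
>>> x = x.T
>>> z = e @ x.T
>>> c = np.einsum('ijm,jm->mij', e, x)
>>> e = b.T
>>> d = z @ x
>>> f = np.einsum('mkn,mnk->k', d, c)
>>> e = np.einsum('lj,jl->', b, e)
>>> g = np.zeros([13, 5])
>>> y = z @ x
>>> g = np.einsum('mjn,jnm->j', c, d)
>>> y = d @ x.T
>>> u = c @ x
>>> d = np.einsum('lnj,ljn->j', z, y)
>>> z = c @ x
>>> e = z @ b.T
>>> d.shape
(31,)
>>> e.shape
(5, 5, 29)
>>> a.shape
(11, 29)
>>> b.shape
(29, 5)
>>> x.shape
(31, 5)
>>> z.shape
(5, 5, 5)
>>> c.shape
(5, 5, 31)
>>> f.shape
(31,)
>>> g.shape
(5,)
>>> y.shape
(5, 31, 31)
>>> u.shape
(5, 5, 5)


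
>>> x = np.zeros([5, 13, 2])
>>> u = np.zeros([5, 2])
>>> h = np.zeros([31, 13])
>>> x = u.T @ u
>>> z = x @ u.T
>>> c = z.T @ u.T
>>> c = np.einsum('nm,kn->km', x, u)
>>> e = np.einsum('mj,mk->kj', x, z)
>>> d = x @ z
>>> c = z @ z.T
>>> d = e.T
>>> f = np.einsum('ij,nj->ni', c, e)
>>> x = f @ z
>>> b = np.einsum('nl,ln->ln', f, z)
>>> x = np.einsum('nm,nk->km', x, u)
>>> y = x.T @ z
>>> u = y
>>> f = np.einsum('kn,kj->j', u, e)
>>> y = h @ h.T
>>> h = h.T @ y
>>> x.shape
(2, 5)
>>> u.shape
(5, 5)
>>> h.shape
(13, 31)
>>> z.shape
(2, 5)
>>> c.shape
(2, 2)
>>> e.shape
(5, 2)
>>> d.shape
(2, 5)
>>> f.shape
(2,)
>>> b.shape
(2, 5)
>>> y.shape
(31, 31)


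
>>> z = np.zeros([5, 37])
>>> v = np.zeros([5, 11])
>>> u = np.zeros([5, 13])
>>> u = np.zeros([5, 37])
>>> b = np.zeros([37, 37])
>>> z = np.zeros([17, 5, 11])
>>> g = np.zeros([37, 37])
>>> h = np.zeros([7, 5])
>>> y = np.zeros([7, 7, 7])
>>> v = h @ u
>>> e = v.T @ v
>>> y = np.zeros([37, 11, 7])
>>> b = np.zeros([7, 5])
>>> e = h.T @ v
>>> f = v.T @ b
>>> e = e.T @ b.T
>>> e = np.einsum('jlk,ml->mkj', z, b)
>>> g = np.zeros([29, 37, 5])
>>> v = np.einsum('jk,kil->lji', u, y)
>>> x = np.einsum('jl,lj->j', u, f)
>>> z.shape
(17, 5, 11)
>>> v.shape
(7, 5, 11)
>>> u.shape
(5, 37)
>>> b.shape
(7, 5)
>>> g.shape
(29, 37, 5)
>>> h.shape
(7, 5)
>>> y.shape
(37, 11, 7)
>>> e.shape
(7, 11, 17)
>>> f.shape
(37, 5)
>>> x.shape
(5,)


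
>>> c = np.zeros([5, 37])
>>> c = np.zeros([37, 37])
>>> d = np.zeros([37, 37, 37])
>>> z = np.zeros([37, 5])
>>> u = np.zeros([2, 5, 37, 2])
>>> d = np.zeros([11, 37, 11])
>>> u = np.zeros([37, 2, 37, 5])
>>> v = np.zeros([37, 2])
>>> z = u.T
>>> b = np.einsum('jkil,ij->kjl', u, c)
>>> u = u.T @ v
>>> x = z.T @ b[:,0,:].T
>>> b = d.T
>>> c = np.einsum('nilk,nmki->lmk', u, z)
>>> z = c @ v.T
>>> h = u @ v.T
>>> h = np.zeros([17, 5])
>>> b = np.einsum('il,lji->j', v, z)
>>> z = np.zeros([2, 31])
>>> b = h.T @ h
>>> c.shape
(2, 37, 2)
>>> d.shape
(11, 37, 11)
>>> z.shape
(2, 31)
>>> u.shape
(5, 37, 2, 2)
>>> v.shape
(37, 2)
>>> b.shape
(5, 5)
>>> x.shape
(37, 2, 37, 2)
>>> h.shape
(17, 5)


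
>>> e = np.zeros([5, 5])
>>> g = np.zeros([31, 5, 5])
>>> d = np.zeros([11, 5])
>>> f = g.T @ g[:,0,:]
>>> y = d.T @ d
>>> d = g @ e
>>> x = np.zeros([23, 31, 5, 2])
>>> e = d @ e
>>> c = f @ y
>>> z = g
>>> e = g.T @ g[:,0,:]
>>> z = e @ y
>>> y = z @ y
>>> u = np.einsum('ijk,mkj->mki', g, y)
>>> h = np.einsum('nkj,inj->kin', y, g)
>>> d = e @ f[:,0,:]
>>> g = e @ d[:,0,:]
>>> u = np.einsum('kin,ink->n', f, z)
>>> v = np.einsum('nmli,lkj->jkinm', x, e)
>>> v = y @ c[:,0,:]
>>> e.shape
(5, 5, 5)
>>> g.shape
(5, 5, 5)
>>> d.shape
(5, 5, 5)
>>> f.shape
(5, 5, 5)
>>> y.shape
(5, 5, 5)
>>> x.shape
(23, 31, 5, 2)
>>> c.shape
(5, 5, 5)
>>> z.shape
(5, 5, 5)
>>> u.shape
(5,)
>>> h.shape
(5, 31, 5)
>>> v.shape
(5, 5, 5)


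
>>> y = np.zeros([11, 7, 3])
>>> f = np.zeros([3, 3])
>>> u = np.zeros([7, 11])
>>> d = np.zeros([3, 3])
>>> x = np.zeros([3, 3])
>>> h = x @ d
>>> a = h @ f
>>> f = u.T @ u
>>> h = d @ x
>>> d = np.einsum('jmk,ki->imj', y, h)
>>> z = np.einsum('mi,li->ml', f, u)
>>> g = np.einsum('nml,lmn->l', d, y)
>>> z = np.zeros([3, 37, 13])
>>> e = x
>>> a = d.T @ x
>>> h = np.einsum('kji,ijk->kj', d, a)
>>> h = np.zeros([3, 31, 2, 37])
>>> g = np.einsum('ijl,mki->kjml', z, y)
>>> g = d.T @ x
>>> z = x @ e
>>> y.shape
(11, 7, 3)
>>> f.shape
(11, 11)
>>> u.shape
(7, 11)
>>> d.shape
(3, 7, 11)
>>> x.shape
(3, 3)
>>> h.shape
(3, 31, 2, 37)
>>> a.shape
(11, 7, 3)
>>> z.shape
(3, 3)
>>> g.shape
(11, 7, 3)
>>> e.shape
(3, 3)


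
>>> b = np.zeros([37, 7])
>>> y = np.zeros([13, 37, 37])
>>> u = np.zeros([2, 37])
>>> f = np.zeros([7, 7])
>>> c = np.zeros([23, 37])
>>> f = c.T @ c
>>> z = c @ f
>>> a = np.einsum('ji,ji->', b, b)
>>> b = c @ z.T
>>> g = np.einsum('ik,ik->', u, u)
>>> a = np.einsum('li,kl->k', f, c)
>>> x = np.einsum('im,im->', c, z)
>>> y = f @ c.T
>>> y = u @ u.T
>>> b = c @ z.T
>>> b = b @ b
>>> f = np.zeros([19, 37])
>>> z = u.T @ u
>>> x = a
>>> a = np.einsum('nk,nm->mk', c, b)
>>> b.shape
(23, 23)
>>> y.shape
(2, 2)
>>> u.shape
(2, 37)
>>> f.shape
(19, 37)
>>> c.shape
(23, 37)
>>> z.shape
(37, 37)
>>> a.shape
(23, 37)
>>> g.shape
()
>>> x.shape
(23,)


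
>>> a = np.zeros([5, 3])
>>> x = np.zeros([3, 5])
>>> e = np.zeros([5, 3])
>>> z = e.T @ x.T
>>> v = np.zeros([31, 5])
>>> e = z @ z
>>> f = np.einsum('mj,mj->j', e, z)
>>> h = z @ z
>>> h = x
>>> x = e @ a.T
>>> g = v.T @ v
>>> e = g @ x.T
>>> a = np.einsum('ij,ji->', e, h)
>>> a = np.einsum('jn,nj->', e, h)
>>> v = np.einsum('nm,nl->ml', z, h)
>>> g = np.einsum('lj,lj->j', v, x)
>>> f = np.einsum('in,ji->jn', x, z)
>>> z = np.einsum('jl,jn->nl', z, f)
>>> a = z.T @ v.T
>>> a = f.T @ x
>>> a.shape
(5, 5)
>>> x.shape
(3, 5)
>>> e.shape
(5, 3)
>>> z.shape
(5, 3)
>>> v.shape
(3, 5)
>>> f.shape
(3, 5)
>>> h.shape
(3, 5)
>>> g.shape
(5,)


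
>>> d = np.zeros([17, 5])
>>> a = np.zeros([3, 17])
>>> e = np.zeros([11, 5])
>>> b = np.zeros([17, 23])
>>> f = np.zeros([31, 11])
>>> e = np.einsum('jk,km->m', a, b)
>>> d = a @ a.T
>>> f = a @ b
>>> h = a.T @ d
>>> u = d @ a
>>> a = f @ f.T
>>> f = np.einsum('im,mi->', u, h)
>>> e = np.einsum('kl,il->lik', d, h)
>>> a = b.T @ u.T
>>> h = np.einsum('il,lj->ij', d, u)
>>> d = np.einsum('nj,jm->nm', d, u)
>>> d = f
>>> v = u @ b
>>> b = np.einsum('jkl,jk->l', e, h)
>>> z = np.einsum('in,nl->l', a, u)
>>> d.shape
()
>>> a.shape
(23, 3)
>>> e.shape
(3, 17, 3)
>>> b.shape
(3,)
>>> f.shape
()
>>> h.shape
(3, 17)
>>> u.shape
(3, 17)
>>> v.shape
(3, 23)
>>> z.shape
(17,)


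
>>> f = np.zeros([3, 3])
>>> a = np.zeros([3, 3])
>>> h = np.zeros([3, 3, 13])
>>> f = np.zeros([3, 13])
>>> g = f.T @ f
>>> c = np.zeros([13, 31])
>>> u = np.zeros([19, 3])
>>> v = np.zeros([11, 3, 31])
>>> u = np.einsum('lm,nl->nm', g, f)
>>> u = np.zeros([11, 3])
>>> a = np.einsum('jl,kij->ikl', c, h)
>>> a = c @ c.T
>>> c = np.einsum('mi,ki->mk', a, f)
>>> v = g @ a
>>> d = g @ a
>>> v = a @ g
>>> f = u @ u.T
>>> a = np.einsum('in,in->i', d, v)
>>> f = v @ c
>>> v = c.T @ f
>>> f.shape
(13, 3)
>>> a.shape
(13,)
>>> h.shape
(3, 3, 13)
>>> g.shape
(13, 13)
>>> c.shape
(13, 3)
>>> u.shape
(11, 3)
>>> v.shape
(3, 3)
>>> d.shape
(13, 13)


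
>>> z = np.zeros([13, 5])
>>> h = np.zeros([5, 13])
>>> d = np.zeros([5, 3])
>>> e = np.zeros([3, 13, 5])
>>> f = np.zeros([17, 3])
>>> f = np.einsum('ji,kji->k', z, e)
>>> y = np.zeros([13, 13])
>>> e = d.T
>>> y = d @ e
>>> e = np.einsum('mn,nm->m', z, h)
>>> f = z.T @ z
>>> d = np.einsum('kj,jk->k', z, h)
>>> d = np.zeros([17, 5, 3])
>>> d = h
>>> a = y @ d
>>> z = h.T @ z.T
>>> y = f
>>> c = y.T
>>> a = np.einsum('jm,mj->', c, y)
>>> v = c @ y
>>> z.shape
(13, 13)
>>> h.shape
(5, 13)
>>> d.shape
(5, 13)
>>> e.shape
(13,)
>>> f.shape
(5, 5)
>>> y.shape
(5, 5)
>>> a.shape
()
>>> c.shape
(5, 5)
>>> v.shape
(5, 5)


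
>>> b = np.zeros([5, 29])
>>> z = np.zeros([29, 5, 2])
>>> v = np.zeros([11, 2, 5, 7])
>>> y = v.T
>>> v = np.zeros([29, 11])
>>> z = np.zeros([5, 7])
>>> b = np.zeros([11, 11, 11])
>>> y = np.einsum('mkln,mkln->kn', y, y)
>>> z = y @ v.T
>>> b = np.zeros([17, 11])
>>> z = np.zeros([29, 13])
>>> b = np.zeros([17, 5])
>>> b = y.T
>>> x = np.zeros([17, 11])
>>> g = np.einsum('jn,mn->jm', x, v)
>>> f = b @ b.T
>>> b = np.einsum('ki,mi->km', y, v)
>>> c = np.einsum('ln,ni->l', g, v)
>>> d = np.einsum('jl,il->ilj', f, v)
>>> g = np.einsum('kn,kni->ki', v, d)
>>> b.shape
(5, 29)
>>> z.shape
(29, 13)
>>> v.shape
(29, 11)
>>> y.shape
(5, 11)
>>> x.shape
(17, 11)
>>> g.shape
(29, 11)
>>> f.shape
(11, 11)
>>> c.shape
(17,)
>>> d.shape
(29, 11, 11)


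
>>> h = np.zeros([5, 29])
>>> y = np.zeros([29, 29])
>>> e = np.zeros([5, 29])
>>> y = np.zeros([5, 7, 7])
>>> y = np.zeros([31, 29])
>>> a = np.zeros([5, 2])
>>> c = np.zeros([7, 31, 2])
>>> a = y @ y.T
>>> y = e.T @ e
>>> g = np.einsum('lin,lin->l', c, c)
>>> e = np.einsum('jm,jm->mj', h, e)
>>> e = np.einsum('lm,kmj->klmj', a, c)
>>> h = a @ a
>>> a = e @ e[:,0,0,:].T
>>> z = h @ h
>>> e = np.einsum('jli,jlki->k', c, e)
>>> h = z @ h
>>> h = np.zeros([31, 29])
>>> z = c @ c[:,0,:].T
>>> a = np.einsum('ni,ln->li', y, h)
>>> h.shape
(31, 29)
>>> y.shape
(29, 29)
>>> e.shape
(31,)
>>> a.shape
(31, 29)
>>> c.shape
(7, 31, 2)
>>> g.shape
(7,)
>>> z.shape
(7, 31, 7)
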